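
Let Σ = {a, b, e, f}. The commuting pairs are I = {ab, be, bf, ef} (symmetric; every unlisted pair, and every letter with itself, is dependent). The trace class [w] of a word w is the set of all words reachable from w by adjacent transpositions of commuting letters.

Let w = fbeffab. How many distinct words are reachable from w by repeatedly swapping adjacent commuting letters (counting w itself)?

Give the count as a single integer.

#0=f has no predecessor
#1=b has no predecessor
#2=e has no predecessor
#3=f depends on [0:f]
#4=f depends on [3:f]
#5=a depends on [2:e, 4:f]
#6=b depends on [1:b]
sources: [0:f, 1:b, 2:e]
N(rest) = Σ N(rest − s) over sources s of rest; N(one piece) = 1:
  size 1 → [5]=1  [6]=1
  size 2 → [1,6]=1  [2,5]=1  [4,5]=1  [5,6]=2
  size 3 → [1,5,6]=3  [2,4,5]=2  [2,5,6]=3  [3,4,5]=1  [4,5,6]=3
  size 4 → [0,3,4,5]=1  [1,2,5,6]=6  [1,4,5,6]=6  [2,3,4,5]=3  [2,4,5,6]=8  [3,4,5,6]=4
  size 5 → [0,2,3,4,5]=4  [0,3,4,5,6]=5  [1,2,4,5,6]=20  [1,3,4,5,6]=10  [2,3,4,5,6]=15
  first=0(f) contributes 45
  first=1(b) contributes 24
  first=2(e) contributes 15
|[w]| = 84

84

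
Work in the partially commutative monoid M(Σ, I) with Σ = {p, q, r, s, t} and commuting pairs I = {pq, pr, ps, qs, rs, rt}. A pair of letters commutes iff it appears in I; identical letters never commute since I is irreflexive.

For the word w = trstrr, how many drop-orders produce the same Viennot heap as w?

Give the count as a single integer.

20

#0=t has no predecessor
#1=r has no predecessor
#2=s depends on [0:t]
#3=t depends on [2:s]
#4=r depends on [1:r]
#5=r depends on [4:r]
sources: [0:t, 1:r]
N(rest) = Σ N(rest − s) over sources s of rest; N(one piece) = 1:
  size 1 → [3]=1  [5]=1
  size 2 → [2,3]=1  [3,5]=2  [4,5]=1
  size 3 → [0,2,3]=1  [1,4,5]=1  [2,3,5]=3  [3,4,5]=3
  size 4 → [0,2,3,5]=4  [1,3,4,5]=4  [2,3,4,5]=6
  first=0(t) contributes 10
  first=1(r) contributes 10
|[w]| = 20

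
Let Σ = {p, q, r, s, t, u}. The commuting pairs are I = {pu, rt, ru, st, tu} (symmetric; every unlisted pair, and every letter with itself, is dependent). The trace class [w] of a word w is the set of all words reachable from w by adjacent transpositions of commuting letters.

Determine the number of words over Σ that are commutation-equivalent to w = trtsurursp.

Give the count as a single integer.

piece 0:t — minimal
piece 1:r — minimal
piece 2:t rests on {0:t}
piece 3:s rests on {1:r}
piece 4:u rests on {3:s}
piece 5:r rests on {3:s}
piece 6:u rests on {4:u}
piece 7:r rests on {5:r}
piece 8:s rests on {6:u, 7:r}
piece 9:p rests on {2:t, 8:s}
minimal pieces: {0:t, 1:r}
ways to finish when only these pieces remain (= sum over removing one remaining piece with nothing left below it):
  1 left: {9}→1
  2 left: {2,9}→1  {8,9}→1
  3 left: {0,2,9}→1  {2,8,9}→2  {6,8,9}→1  {7,8,9}→1
  4 left: {0,2,8,9}→3  {2,6,8,9}→3  {2,7,8,9}→3  {4,6,8,9}→1  {5,7,8,9}→1  {6,7,8,9}→2
  5 left: {0,2,6,8,9}→6  {0,2,7,8,9}→6  {2,4,6,8,9}→4  {2,5,7,8,9}→4  {2,6,7,8,9}→8  {4,6,7,8,9}→3  {5,6,7,8,9}→3
  6 left: {0,2,4,6,8,9}→10  {0,2,5,7,8,9}→10  {0,2,6,7,8,9}→20  {2,4,6,7,8,9}→15  {2,5,6,7,8,9}→15  {4,5,6,7,8,9}→6
  7 left: {0,2,4,6,7,8,9}→45  {0,2,5,6,7,8,9}→45  {2,4,5,6,7,8,9}→36  {3,4,5,6,7,8,9}→6
  8 left: {0,2,4,5,6,7,8,9}→126  {1,3,4,5,6,7,8,9}→6  {2,3,4,5,6,7,8,9}→42
  placing 0:t first → 48 extensions
  placing 1:r first → 168 extensions
total linear extensions = 216

216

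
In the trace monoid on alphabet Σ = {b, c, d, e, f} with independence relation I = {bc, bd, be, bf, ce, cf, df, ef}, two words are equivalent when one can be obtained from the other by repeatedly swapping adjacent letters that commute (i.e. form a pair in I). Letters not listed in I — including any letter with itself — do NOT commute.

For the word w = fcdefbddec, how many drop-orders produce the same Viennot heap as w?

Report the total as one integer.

720

drop 0:f onto floor
drop 1:c onto floor
drop 2:d onto {1:c}
drop 3:e onto {2:d}
drop 4:f onto {0:f}
drop 5:b onto floor
drop 6:d onto {3:e}
drop 7:d onto {6:d}
drop 8:e onto {7:d}
drop 9:c onto {7:d}
ground layer = {0:f, 1:c, 5:b}
drop-orders for the pieces not yet dropped (sum over which currently-grounded one goes next):
  1 to go: {4} 1  {5} 1  {8} 1  {9} 1
  2 to go: {0,4} 1  {4,5} 2  {4,8} 2  {4,9} 2  {5,8} 2  {5,9} 2  {8,9} 2
  3 to go: {0,4,5} 3  {0,4,8} 3  {0,4,9} 3  {4,5,8} 6  {4,5,9} 6  {4,8,9} 6  {5,8,9} 6  {7,8,9} 2
  4 to go: {0,4,5,8} 12  {0,4,5,9} 12  {0,4,8,9} 12  {4,5,8,9} 24  {4,7,8,9} 8  {5,7,8,9} 8  {6,7,8,9} 2
  5 to go: {0,4,5,8,9} 60  {0,4,7,8,9} 20  {3,6,7,8,9} 2  {4,5,7,8,9} 40  {4,6,7,8,9} 10  {5,6,7,8,9} 10
  6 to go: {0,4,5,7,8,9} 120  {0,4,6,7,8,9} 30  {2,3,6,7,8,9} 2  {3,4,6,7,8,9} 12  {3,5,6,7,8,9} 12  {4,5,6,7,8,9} 60
  7 to go: {0,3,4,6,7,8,9} 42  {0,4,5,6,7,8,9} 210  {1,2,3,6,7,8,9} 2  {2,3,4,6,7,8,9} 14  {2,3,5,6,7,8,9} 14  {3,4,5,6,7,8,9} 84
  8 to go: {0,2,3,4,6,7,8,9} 56  {0,3,4,5,6,7,8,9} 336  {1,2,3,4,6,7,8,9} 16  {1,2,3,5,6,7,8,9} 16  {2,3,4,5,6,7,8,9} 112
  if 0:f drops first: 144 orders
  if 1:c drops first: 504 orders
  if 5:b drops first: 72 orders
heap linearizations: 720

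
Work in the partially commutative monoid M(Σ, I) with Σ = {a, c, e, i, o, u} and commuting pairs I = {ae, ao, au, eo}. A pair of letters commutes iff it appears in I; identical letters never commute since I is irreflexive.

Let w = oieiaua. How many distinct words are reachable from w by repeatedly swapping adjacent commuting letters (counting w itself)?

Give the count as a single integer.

drop 0:o onto floor
drop 1:i onto {0:o}
drop 2:e onto {1:i}
drop 3:i onto {2:e}
drop 4:a onto {3:i}
drop 5:u onto {3:i}
drop 6:a onto {4:a}
ground layer = {0:o}
drop-orders for the pieces not yet dropped (sum over which currently-grounded one goes next):
  1 to go: {5} 1  {6} 1
  2 to go: {4,6} 1  {5,6} 2
  3 to go: {4,5,6} 3
  4 to go: {3,4,5,6} 3
  5 to go: {2,3,4,5,6} 3
  if 0:o drops first: 3 orders

3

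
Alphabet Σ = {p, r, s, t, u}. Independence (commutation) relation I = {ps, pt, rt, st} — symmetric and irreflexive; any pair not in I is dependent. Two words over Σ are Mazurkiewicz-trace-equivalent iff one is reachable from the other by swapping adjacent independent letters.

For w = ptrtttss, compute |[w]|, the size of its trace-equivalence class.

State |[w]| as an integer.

70

piece 0:p — minimal
piece 1:t — minimal
piece 2:r rests on {0:p}
piece 3:t rests on {1:t}
piece 4:t rests on {3:t}
piece 5:t rests on {4:t}
piece 6:s rests on {2:r}
piece 7:s rests on {6:s}
minimal pieces: {0:p, 1:t}
ways to finish when only these pieces remain (= sum over removing one remaining piece with nothing left below it):
  1 left: {5}→1  {7}→1
  2 left: {4,5}→1  {5,7}→2  {6,7}→1
  3 left: {2,6,7}→1  {3,4,5}→1  {4,5,7}→3  {5,6,7}→3
  4 left: {0,2,6,7}→1  {1,3,4,5}→1  {2,5,6,7}→4  {3,4,5,7}→4  {4,5,6,7}→6
  5 left: {0,2,5,6,7}→5  {1,3,4,5,7}→5  {2,4,5,6,7}→10  {3,4,5,6,7}→10
  6 left: {0,2,4,5,6,7}→15  {1,3,4,5,6,7}→15  {2,3,4,5,6,7}→20
  placing 0:p first → 35 extensions
  placing 1:t first → 35 extensions
total linear extensions = 70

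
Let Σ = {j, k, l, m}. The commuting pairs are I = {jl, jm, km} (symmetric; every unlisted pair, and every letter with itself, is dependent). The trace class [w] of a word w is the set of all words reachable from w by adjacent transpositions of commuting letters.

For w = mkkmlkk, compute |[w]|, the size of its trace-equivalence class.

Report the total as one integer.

6

piece 0:m — minimal
piece 1:k — minimal
piece 2:k rests on {1:k}
piece 3:m rests on {0:m}
piece 4:l rests on {2:k, 3:m}
piece 5:k rests on {4:l}
piece 6:k rests on {5:k}
minimal pieces: {0:m, 1:k}
ways to finish when only these pieces remain (= sum over removing one remaining piece with nothing left below it):
  1 left: {6}→1
  2 left: {5,6}→1
  3 left: {4,5,6}→1
  4 left: {2,4,5,6}→1  {3,4,5,6}→1
  5 left: {0,3,4,5,6}→1  {1,2,4,5,6}→1  {2,3,4,5,6}→2
  placing 0:m first → 3 extensions
  placing 1:k first → 3 extensions
total linear extensions = 6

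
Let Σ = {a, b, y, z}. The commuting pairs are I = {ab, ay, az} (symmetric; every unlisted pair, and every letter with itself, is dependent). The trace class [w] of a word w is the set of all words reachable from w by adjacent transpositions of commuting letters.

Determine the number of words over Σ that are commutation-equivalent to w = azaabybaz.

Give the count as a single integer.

126

0(a) covers ∅
1(z) covers ∅
2(a) covers 0:a
3(a) covers 2:a
4(b) covers 1:z
5(y) covers 4:b
6(b) covers 5:y
7(a) covers 3:a
8(z) covers 6:b
floor of heap: 0:a, 1:z
completions by unplaced set U, small U first (add the entries for U minus each lowest piece of U):
  |U|=1: {7}:1  {8}:1
  |U|=2: {3,7}:1  {6,8}:1  {7,8}:2
  |U|=3: {2,3,7}:1  {3,7,8}:3  {5,6,8}:1  {6,7,8}:3
  |U|=4: {0,2,3,7}:1  {2,3,7,8}:4  {3,6,7,8}:6  {4,5,6,8}:1  {5,6,7,8}:4
  |U|=5: {0,2,3,7,8}:5  {1,4,5,6,8}:1  {2,3,6,7,8}:10  {3,5,6,7,8}:10  {4,5,6,7,8}:5
  |U|=6: {0,2,3,6,7,8}:15  {1,4,5,6,7,8}:6  {2,3,5,6,7,8}:20  {3,4,5,6,7,8}:15
  |U|=7: {0,2,3,5,6,7,8}:35  {1,3,4,5,6,7,8}:21  {2,3,4,5,6,7,8}:35
  start at 0(a): 56
  start at 1(z): 70
sum over floor = 126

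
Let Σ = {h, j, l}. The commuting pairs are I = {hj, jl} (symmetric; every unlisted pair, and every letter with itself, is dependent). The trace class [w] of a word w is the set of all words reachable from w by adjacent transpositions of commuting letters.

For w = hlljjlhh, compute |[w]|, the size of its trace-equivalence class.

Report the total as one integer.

0(h) covers ∅
1(l) covers 0:h
2(l) covers 1:l
3(j) covers ∅
4(j) covers 3:j
5(l) covers 2:l
6(h) covers 5:l
7(h) covers 6:h
floor of heap: 0:h, 3:j
completions by unplaced set U, small U first (add the entries for U minus each lowest piece of U):
  |U|=1: {4}:1  {7}:1
  |U|=2: {3,4}:1  {4,7}:2  {6,7}:1
  |U|=3: {3,4,7}:3  {4,6,7}:3  {5,6,7}:1
  |U|=4: {2,5,6,7}:1  {3,4,6,7}:6  {4,5,6,7}:4
  |U|=5: {1,2,5,6,7}:1  {2,4,5,6,7}:5  {3,4,5,6,7}:10
  |U|=6: {0,1,2,5,6,7}:1  {1,2,4,5,6,7}:6  {2,3,4,5,6,7}:15
  start at 0(h): 21
  start at 3(j): 7
sum over floor = 28

28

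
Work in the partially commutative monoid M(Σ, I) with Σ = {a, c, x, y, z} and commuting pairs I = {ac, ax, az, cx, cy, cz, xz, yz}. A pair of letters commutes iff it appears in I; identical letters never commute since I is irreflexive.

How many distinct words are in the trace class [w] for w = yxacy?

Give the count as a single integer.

10

#0=y has no predecessor
#1=x depends on [0:y]
#2=a depends on [0:y]
#3=c has no predecessor
#4=y depends on [1:x, 2:a]
sources: [0:y, 3:c]
N(rest) = Σ N(rest − s) over sources s of rest; N(one piece) = 1:
  size 1 → [3]=1  [4]=1
  size 2 → [1,4]=1  [2,4]=1  [3,4]=2
  size 3 → [1,2,4]=2  [1,3,4]=3  [2,3,4]=3
  first=0(y) contributes 8
  first=3(c) contributes 2
|[w]| = 10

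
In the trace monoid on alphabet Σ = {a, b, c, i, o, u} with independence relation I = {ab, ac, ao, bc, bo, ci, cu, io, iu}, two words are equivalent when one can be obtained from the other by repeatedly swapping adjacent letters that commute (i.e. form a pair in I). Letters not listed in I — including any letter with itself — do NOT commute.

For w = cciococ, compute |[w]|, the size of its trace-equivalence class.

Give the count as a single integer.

7

drop 0:c onto floor
drop 1:c onto {0:c}
drop 2:i onto floor
drop 3:o onto {1:c}
drop 4:c onto {3:o}
drop 5:o onto {4:c}
drop 6:c onto {5:o}
ground layer = {0:c, 2:i}
drop-orders for the pieces not yet dropped (sum over which currently-grounded one goes next):
  1 to go: {2} 1  {6} 1
  2 to go: {2,6} 2  {5,6} 1
  3 to go: {2,5,6} 3  {4,5,6} 1
  4 to go: {2,4,5,6} 4  {3,4,5,6} 1
  5 to go: {1,3,4,5,6} 1  {2,3,4,5,6} 5
  if 0:c drops first: 6 orders
  if 2:i drops first: 1 orders
heap linearizations: 7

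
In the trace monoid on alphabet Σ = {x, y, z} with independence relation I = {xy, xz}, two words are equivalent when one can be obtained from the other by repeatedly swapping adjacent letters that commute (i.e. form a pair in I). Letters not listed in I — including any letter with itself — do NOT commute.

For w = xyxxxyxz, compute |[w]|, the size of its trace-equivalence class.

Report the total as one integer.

piece 0:x — minimal
piece 1:y — minimal
piece 2:x rests on {0:x}
piece 3:x rests on {2:x}
piece 4:x rests on {3:x}
piece 5:y rests on {1:y}
piece 6:x rests on {4:x}
piece 7:z rests on {5:y}
minimal pieces: {0:x, 1:y}
ways to finish when only these pieces remain (= sum over removing one remaining piece with nothing left below it):
  1 left: {6}→1  {7}→1
  2 left: {4,6}→1  {5,7}→1  {6,7}→2
  3 left: {1,5,7}→1  {3,4,6}→1  {4,6,7}→3  {5,6,7}→3
  4 left: {1,5,6,7}→4  {2,3,4,6}→1  {3,4,6,7}→4  {4,5,6,7}→6
  5 left: {0,2,3,4,6}→1  {1,4,5,6,7}→10  {2,3,4,6,7}→5  {3,4,5,6,7}→10
  6 left: {0,2,3,4,6,7}→6  {1,3,4,5,6,7}→20  {2,3,4,5,6,7}→15
  placing 0:x first → 35 extensions
  placing 1:y first → 21 extensions
total linear extensions = 56

56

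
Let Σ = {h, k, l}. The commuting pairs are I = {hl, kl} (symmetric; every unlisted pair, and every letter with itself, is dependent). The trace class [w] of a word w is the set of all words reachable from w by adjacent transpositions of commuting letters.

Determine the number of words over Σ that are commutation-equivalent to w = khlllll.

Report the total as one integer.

21

0(k) covers ∅
1(h) covers 0:k
2(l) covers ∅
3(l) covers 2:l
4(l) covers 3:l
5(l) covers 4:l
6(l) covers 5:l
floor of heap: 0:k, 2:l
completions by unplaced set U, small U first (add the entries for U minus each lowest piece of U):
  |U|=1: {1}:1  {6}:1
  |U|=2: {0,1}:1  {1,6}:2  {5,6}:1
  |U|=3: {0,1,6}:3  {1,5,6}:3  {4,5,6}:1
  |U|=4: {0,1,5,6}:6  {1,4,5,6}:4  {3,4,5,6}:1
  |U|=5: {0,1,4,5,6}:10  {1,3,4,5,6}:5  {2,3,4,5,6}:1
  start at 0(k): 6
  start at 2(l): 15
sum over floor = 21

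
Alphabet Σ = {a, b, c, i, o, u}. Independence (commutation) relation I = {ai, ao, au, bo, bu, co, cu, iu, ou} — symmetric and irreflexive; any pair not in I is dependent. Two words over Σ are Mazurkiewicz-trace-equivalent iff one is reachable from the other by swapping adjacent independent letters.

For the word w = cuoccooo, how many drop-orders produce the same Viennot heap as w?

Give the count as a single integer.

280

piece 0:c — minimal
piece 1:u — minimal
piece 2:o — minimal
piece 3:c rests on {0:c}
piece 4:c rests on {3:c}
piece 5:o rests on {2:o}
piece 6:o rests on {5:o}
piece 7:o rests on {6:o}
minimal pieces: {0:c, 1:u, 2:o}
ways to finish when only these pieces remain (= sum over removing one remaining piece with nothing left below it):
  1 left: {1}→1  {4}→1  {7}→1
  2 left: {1,4}→2  {1,7}→2  {3,4}→1  {4,7}→2  {6,7}→1
  3 left: {0,3,4}→1  {1,3,4}→3  {1,4,7}→6  {1,6,7}→3  {3,4,7}→3  {4,6,7}→3  {5,6,7}→1
  4 left: {0,1,3,4}→4  {0,3,4,7}→4  {1,3,4,7}→12  {1,4,6,7}→12  {1,5,6,7}→4  {2,5,6,7}→1  {3,4,6,7}→6  {4,5,6,7}→4
  5 left: {0,1,3,4,7}→20  {0,3,4,6,7}→10  {1,2,5,6,7}→5  {1,3,4,6,7}→30  {1,4,5,6,7}→20  {2,4,5,6,7}→5  {3,4,5,6,7}→10
  6 left: {0,1,3,4,6,7}→60  {0,3,4,5,6,7}→20  {1,2,4,5,6,7}→30  {1,3,4,5,6,7}→60  {2,3,4,5,6,7}→15
  placing 0:c first → 105 extensions
  placing 1:u first → 35 extensions
  placing 2:o first → 140 extensions
total linear extensions = 280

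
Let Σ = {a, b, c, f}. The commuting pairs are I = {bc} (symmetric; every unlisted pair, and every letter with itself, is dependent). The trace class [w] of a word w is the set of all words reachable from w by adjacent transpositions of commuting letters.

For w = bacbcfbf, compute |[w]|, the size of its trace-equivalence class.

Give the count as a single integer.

drop 0:b onto floor
drop 1:a onto {0:b}
drop 2:c onto {1:a}
drop 3:b onto {1:a}
drop 4:c onto {2:c}
drop 5:f onto {3:b, 4:c}
drop 6:b onto {5:f}
drop 7:f onto {6:b}
ground layer = {0:b}
drop-orders for the pieces not yet dropped (sum over which currently-grounded one goes next):
  1 to go: {7} 1
  2 to go: {6,7} 1
  3 to go: {5,6,7} 1
  4 to go: {3,5,6,7} 1  {4,5,6,7} 1
  5 to go: {2,4,5,6,7} 1  {3,4,5,6,7} 2
  6 to go: {2,3,4,5,6,7} 3
  if 0:b drops first: 3 orders

3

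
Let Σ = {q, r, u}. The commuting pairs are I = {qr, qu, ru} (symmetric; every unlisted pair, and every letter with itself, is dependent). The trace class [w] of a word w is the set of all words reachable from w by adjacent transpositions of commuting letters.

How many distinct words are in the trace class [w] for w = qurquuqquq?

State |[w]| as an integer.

1260

#0=q has no predecessor
#1=u has no predecessor
#2=r has no predecessor
#3=q depends on [0:q]
#4=u depends on [1:u]
#5=u depends on [4:u]
#6=q depends on [3:q]
#7=q depends on [6:q]
#8=u depends on [5:u]
#9=q depends on [7:q]
sources: [0:q, 1:u, 2:r]
N(rest) = Σ N(rest − s) over sources s of rest; N(one piece) = 1:
  size 1 → [2]=1  [8]=1  [9]=1
  size 2 → [2,8]=2  [2,9]=2  [5,8]=1  [7,9]=1  [8,9]=2
  size 3 → [2,5,8]=3  [2,7,9]=3  [2,8,9]=6  [4,5,8]=1  [5,8,9]=3  [6,7,9]=1  [7,8,9]=3
  size 4 → [1,4,5,8]=1  [2,4,5,8]=4  [2,5,8,9]=12  [2,6,7,9]=4  [2,7,8,9]=12  [3,6,7,9]=1  [4,5,8,9]=4  [5,7,8,9]=6  [6,7,8,9]=4
  size 5 → [0,3,6,7,9]=1  [1,2,4,5,8]=5  [1,4,5,8,9]=5  [2,3,6,7,9]=5  [2,4,5,8,9]=20  [2,5,7,8,9]=30  [2,6,7,8,9]=20  [3,6,7,8,9]=5  [4,5,7,8,9]=10  [5,6,7,8,9]=10
  size 6 → [0,2,3,6,7,9]=6  [0,3,6,7,8,9]=6  [1,2,4,5,8,9]=30  [1,4,5,7,8,9]=15  [2,3,6,7,8,9]=30  [2,4,5,7,8,9]=60  [2,5,6,7,8,9]=60  [3,5,6,7,8,9]=15  [4,5,6,7,8,9]=20
  size 7 → [0,2,3,6,7,8,9]=42  [0,3,5,6,7,8,9]=21  [1,2,4,5,7,8,9]=105  [1,4,5,6,7,8,9]=35  [2,3,5,6,7,8,9]=105  [2,4,5,6,7,8,9]=140  [3,4,5,6,7,8,9]=35
  size 8 → [0,2,3,5,6,7,8,9]=168  [0,3,4,5,6,7,8,9]=56  [1,2,4,5,6,7,8,9]=280  [1,3,4,5,6,7,8,9]=70  [2,3,4,5,6,7,8,9]=280
  first=0(q) contributes 630
  first=1(u) contributes 504
  first=2(r) contributes 126
|[w]| = 1260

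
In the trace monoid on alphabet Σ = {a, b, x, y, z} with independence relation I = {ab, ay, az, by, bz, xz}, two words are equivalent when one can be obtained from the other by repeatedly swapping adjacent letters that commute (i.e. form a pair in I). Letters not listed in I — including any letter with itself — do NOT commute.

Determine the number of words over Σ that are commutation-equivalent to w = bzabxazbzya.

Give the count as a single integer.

2655

#0=b has no predecessor
#1=z has no predecessor
#2=a has no predecessor
#3=b depends on [0:b]
#4=x depends on [2:a, 3:b]
#5=a depends on [4:x]
#6=z depends on [1:z]
#7=b depends on [4:x]
#8=z depends on [6:z]
#9=y depends on [4:x, 8:z]
#10=a depends on [5:a]
sources: [0:b, 1:z, 2:a]
N(rest) = Σ N(rest − s) over sources s of rest; N(one piece) = 1:
  size 1 → [7]=1  [9]=1  [10]=1
  size 2 → [5,10]=1  [7,9]=2  [7,10]=2  [8,9]=1  [9,10]=2
  size 3 → [5,7,10]=3  [5,9,10]=3  [6,8,9]=1  [7,8,9]=3  [7,9,10]=6  [8,9,10]=3
  size 4 → [1,6,8,9]=1  [5,7,9,10]=12  [5,8,9,10]=6  [6,7,8,9]=4  [6,8,9,10]=4  [7,8,9,10]=12
  size 5 → [1,6,7,8,9]=5  [1,6,8,9,10]=5  [4,5,7,9,10]=12  [5,6,8,9,10]=10  [5,7,8,9,10]=30  [6,7,8,9,10]=20
  size 6 → [1,5,6,8,9,10]=15  [1,6,7,8,9,10]=30  [2,4,5,7,9,10]=12  [3,4,5,7,9,10]=12  [4,5,7,8,9,10]=42  [5,6,7,8,9,10]=60
  size 7 → [0,3,4,5,7,9,10]=12  [1,5,6,7,8,9,10]=105  [2,3,4,5,7,9,10]=24  [2,4,5,7,8,9,10]=54  [3,4,5,7,8,9,10]=54  [4,5,6,7,8,9,10]=102
  size 8 → [0,2,3,4,5,7,9,10]=36  [0,3,4,5,7,8,9,10]=66  [1,4,5,6,7,8,9,10]=207  [2,3,4,5,7,8,9,10]=132  [2,4,5,6,7,8,9,10]=156  [3,4,5,6,7,8,9,10]=156
  size 9 → [0,2,3,4,5,7,8,9,10]=234  [0,3,4,5,6,7,8,9,10]=222  [1,2,4,5,6,7,8,9,10]=363  [1,3,4,5,6,7,8,9,10]=363  [2,3,4,5,6,7,8,9,10]=444
  first=0(b) contributes 1170
  first=1(z) contributes 900
  first=2(a) contributes 585
|[w]| = 2655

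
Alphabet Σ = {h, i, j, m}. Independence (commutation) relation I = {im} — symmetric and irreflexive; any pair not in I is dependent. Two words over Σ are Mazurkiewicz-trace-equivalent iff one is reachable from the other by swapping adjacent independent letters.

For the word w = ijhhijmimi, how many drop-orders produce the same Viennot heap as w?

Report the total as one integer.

drop 0:i onto floor
drop 1:j onto {0:i}
drop 2:h onto {1:j}
drop 3:h onto {2:h}
drop 4:i onto {3:h}
drop 5:j onto {4:i}
drop 6:m onto {5:j}
drop 7:i onto {5:j}
drop 8:m onto {6:m}
drop 9:i onto {7:i}
ground layer = {0:i}
drop-orders for the pieces not yet dropped (sum over which currently-grounded one goes next):
  1 to go: {8} 1  {9} 1
  2 to go: {6,8} 1  {7,9} 1  {8,9} 2
  3 to go: {6,8,9} 3  {7,8,9} 3
  4 to go: {6,7,8,9} 6
  5 to go: {5,6,7,8,9} 6
  6 to go: {4,5,6,7,8,9} 6
  7 to go: {3,4,5,6,7,8,9} 6
  8 to go: {2,3,4,5,6,7,8,9} 6
  if 0:i drops first: 6 orders

6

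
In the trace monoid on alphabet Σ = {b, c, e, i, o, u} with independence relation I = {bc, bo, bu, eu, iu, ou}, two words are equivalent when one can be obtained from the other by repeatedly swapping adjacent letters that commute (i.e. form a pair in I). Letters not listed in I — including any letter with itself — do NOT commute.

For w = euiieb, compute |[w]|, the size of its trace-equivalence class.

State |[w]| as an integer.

6

#0=e has no predecessor
#1=u has no predecessor
#2=i depends on [0:e]
#3=i depends on [2:i]
#4=e depends on [3:i]
#5=b depends on [4:e]
sources: [0:e, 1:u]
N(rest) = Σ N(rest − s) over sources s of rest; N(one piece) = 1:
  size 1 → [1]=1  [5]=1
  size 2 → [1,5]=2  [4,5]=1
  size 3 → [1,4,5]=3  [3,4,5]=1
  size 4 → [1,3,4,5]=4  [2,3,4,5]=1
  first=0(e) contributes 5
  first=1(u) contributes 1
|[w]| = 6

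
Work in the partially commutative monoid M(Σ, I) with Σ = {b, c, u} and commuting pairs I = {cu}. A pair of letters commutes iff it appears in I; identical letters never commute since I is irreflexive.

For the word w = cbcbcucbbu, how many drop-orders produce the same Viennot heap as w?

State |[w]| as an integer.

piece 0:c — minimal
piece 1:b rests on {0:c}
piece 2:c rests on {1:b}
piece 3:b rests on {2:c}
piece 4:c rests on {3:b}
piece 5:u rests on {3:b}
piece 6:c rests on {4:c}
piece 7:b rests on {5:u, 6:c}
piece 8:b rests on {7:b}
piece 9:u rests on {8:b}
minimal pieces: {0:c}
ways to finish when only these pieces remain (= sum over removing one remaining piece with nothing left below it):
  1 left: {9}→1
  2 left: {8,9}→1
  3 left: {7,8,9}→1
  4 left: {5,7,8,9}→1  {6,7,8,9}→1
  5 left: {4,6,7,8,9}→1  {5,6,7,8,9}→2
  6 left: {4,5,6,7,8,9}→3
  7 left: {3,4,5,6,7,8,9}→3
  8 left: {2,3,4,5,6,7,8,9}→3
  placing 0:c first → 3 extensions

3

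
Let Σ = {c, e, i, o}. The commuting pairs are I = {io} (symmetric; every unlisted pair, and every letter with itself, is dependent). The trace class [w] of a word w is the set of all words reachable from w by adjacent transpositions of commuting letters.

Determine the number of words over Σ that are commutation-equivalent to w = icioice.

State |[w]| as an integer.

#0=i has no predecessor
#1=c depends on [0:i]
#2=i depends on [1:c]
#3=o depends on [1:c]
#4=i depends on [2:i]
#5=c depends on [3:o, 4:i]
#6=e depends on [5:c]
sources: [0:i]
N(rest) = Σ N(rest − s) over sources s of rest; N(one piece) = 1:
  size 1 → [6]=1
  size 2 → [5,6]=1
  size 3 → [3,5,6]=1  [4,5,6]=1
  size 4 → [2,4,5,6]=1  [3,4,5,6]=2
  size 5 → [2,3,4,5,6]=3
  first=0(i) contributes 3

3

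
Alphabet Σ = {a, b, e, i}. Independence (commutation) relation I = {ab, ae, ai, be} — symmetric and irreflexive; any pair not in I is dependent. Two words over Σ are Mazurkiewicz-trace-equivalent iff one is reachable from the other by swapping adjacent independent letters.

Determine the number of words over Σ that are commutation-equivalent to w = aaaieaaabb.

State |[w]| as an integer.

630

#0=a has no predecessor
#1=a depends on [0:a]
#2=a depends on [1:a]
#3=i has no predecessor
#4=e depends on [3:i]
#5=a depends on [2:a]
#6=a depends on [5:a]
#7=a depends on [6:a]
#8=b depends on [3:i]
#9=b depends on [8:b]
sources: [0:a, 3:i]
N(rest) = Σ N(rest − s) over sources s of rest; N(one piece) = 1:
  size 1 → [4]=1  [7]=1  [9]=1
  size 2 → [4,7]=2  [4,9]=2  [6,7]=1  [7,9]=2  [8,9]=1
  size 3 → [4,6,7]=3  [4,7,9]=6  [4,8,9]=3  [5,6,7]=1  [6,7,9]=3  [7,8,9]=3
  size 4 → [2,5,6,7]=1  [3,4,8,9]=3  [4,5,6,7]=4  [4,6,7,9]=12  [4,7,8,9]=12  [5,6,7,9]=4  [6,7,8,9]=6
  size 5 → [1,2,5,6,7]=1  [2,4,5,6,7]=5  [2,5,6,7,9]=5  [3,4,7,8,9]=15  [4,5,6,7,9]=20  [4,6,7,8,9]=30  [5,6,7,8,9]=10
  size 6 → [0,1,2,5,6,7]=1  [1,2,4,5,6,7]=6  [1,2,5,6,7,9]=6  [2,4,5,6,7,9]=30  [2,5,6,7,8,9]=15  [3,4,6,7,8,9]=45  [4,5,6,7,8,9]=60
  size 7 → [0,1,2,4,5,6,7]=7  [0,1,2,5,6,7,9]=7  [1,2,4,5,6,7,9]=42  [1,2,5,6,7,8,9]=21  [2,4,5,6,7,8,9]=105  [3,4,5,6,7,8,9]=105
  size 8 → [0,1,2,4,5,6,7,9]=56  [0,1,2,5,6,7,8,9]=28  [1,2,4,5,6,7,8,9]=168  [2,3,4,5,6,7,8,9]=210
  first=0(a) contributes 378
  first=3(i) contributes 252
|[w]| = 630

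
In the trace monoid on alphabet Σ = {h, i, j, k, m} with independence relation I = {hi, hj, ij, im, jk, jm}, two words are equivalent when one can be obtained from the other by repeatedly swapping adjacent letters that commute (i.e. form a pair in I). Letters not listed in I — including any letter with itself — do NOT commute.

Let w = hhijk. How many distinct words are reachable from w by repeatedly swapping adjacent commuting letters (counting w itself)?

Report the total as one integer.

#0=h has no predecessor
#1=h depends on [0:h]
#2=i has no predecessor
#3=j has no predecessor
#4=k depends on [1:h, 2:i]
sources: [0:h, 2:i, 3:j]
N(rest) = Σ N(rest − s) over sources s of rest; N(one piece) = 1:
  size 1 → [3]=1  [4]=1
  size 2 → [1,4]=1  [2,4]=1  [3,4]=2
  size 3 → [0,1,4]=1  [1,2,4]=2  [1,3,4]=3  [2,3,4]=3
  first=0(h) contributes 8
  first=2(i) contributes 4
  first=3(j) contributes 3
|[w]| = 15

15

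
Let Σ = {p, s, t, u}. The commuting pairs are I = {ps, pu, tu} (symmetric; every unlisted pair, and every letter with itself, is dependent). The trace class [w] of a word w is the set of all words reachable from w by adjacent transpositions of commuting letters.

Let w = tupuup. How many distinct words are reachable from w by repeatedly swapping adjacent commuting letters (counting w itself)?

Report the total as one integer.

20

drop 0:t onto floor
drop 1:u onto floor
drop 2:p onto {0:t}
drop 3:u onto {1:u}
drop 4:u onto {3:u}
drop 5:p onto {2:p}
ground layer = {0:t, 1:u}
drop-orders for the pieces not yet dropped (sum over which currently-grounded one goes next):
  1 to go: {4} 1  {5} 1
  2 to go: {2,5} 1  {3,4} 1  {4,5} 2
  3 to go: {0,2,5} 1  {1,3,4} 1  {2,4,5} 3  {3,4,5} 3
  4 to go: {0,2,4,5} 4  {1,3,4,5} 4  {2,3,4,5} 6
  if 0:t drops first: 10 orders
  if 1:u drops first: 10 orders
heap linearizations: 20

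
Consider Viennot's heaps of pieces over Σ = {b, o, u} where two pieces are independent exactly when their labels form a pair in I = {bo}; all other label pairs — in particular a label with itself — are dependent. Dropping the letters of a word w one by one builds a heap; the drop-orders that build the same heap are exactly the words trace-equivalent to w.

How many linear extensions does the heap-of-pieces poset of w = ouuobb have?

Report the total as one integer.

#0=o has no predecessor
#1=u depends on [0:o]
#2=u depends on [1:u]
#3=o depends on [2:u]
#4=b depends on [2:u]
#5=b depends on [4:b]
sources: [0:o]
N(rest) = Σ N(rest − s) over sources s of rest; N(one piece) = 1:
  size 1 → [3]=1  [5]=1
  size 2 → [3,5]=2  [4,5]=1
  size 3 → [3,4,5]=3
  size 4 → [2,3,4,5]=3
  first=0(o) contributes 3

3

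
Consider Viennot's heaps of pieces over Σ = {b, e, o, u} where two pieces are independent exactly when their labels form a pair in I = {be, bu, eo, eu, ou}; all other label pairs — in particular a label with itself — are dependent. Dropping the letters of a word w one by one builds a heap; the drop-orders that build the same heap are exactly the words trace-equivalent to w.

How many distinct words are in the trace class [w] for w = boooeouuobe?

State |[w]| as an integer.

piece 0:b — minimal
piece 1:o rests on {0:b}
piece 2:o rests on {1:o}
piece 3:o rests on {2:o}
piece 4:e — minimal
piece 5:o rests on {3:o}
piece 6:u — minimal
piece 7:u rests on {6:u}
piece 8:o rests on {5:o}
piece 9:b rests on {8:o}
piece 10:e rests on {4:e}
minimal pieces: {0:b, 4:e, 6:u}
ways to finish when only these pieces remain (= sum over removing one remaining piece with nothing left below it):
  1 left: {7}→1  {9}→1  {10}→1
  2 left: {4,10}→1  {6,7}→1  {7,9}→2  {7,10}→2  {8,9}→1  {9,10}→2
  3 left: {4,7,10}→3  {4,9,10}→3  {5,8,9}→1  {6,7,9}→3  {6,7,10}→3  {7,8,9}→3  {7,9,10}→6  {8,9,10}→3
  4 left: {3,5,8,9}→1  {4,6,7,10}→6  {4,7,9,10}→12  {4,8,9,10}→6  {5,7,8,9}→4  {5,8,9,10}→4  {6,7,8,9}→6  {6,7,9,10}→12  {7,8,9,10}→12
  5 left: {2,3,5,8,9}→1  {3,5,7,8,9}→5  {3,5,8,9,10}→5  {4,5,8,9,10}→10  {4,6,7,9,10}→30  {4,7,8,9,10}→30  {5,6,7,8,9}→10  {5,7,8,9,10}→20  {6,7,8,9,10}→30
  6 left: {1,2,3,5,8,9}→1  {2,3,5,7,8,9}→6  {2,3,5,8,9,10}→6  {3,4,5,8,9,10}→15  {3,5,6,7,8,9}→15  {3,5,7,8,9,10}→30  {4,5,7,8,9,10}→60  {4,6,7,8,9,10}→90  {5,6,7,8,9,10}→60
  7 left: {0,1,2,3,5,8,9}→1  {1,2,3,5,7,8,9}→7  {1,2,3,5,8,9,10}→7  {2,3,4,5,8,9,10}→21  {2,3,5,6,7,8,9}→21  {2,3,5,7,8,9,10}→42  {3,4,5,7,8,9,10}→105  {3,5,6,7,8,9,10}→105  {4,5,6,7,8,9,10}→210
  8 left: {0,1,2,3,5,7,8,9}→8  {0,1,2,3,5,8,9,10}→8  {1,2,3,4,5,8,9,10}→28  {1,2,3,5,6,7,8,9}→28  {1,2,3,5,7,8,9,10}→56  {2,3,4,5,7,8,9,10}→168  {2,3,5,6,7,8,9,10}→168  {3,4,5,6,7,8,9,10}→420
  9 left: {0,1,2,3,4,5,8,9,10}→36  {0,1,2,3,5,6,7,8,9}→36  {0,1,2,3,5,7,8,9,10}→72  {1,2,3,4,5,7,8,9,10}→252  {1,2,3,5,6,7,8,9,10}→252  {2,3,4,5,6,7,8,9,10}→756
  placing 0:b first → 1260 extensions
  placing 4:e first → 360 extensions
  placing 6:u first → 360 extensions
total linear extensions = 1980

1980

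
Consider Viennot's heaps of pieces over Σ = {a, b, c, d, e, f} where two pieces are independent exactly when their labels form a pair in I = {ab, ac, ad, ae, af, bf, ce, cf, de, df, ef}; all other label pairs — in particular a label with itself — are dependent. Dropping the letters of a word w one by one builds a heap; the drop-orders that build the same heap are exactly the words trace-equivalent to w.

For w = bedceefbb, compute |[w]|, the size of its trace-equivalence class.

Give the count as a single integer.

90

0(b) covers ∅
1(e) covers 0:b
2(d) covers 0:b
3(c) covers 2:d
4(e) covers 1:e
5(e) covers 4:e
6(f) covers ∅
7(b) covers 3:c, 5:e
8(b) covers 7:b
floor of heap: 0:b, 6:f
completions by unplaced set U, small U first (add the entries for U minus each lowest piece of U):
  |U|=1: {6}:1  {8}:1
  |U|=2: {6,8}:2  {7,8}:1
  |U|=3: {3,7,8}:1  {5,7,8}:1  {6,7,8}:3
  |U|=4: {2,3,7,8}:1  {3,5,7,8}:2  {3,6,7,8}:4  {4,5,7,8}:1  {5,6,7,8}:4
  |U|=5: {1,4,5,7,8}:1  {2,3,5,7,8}:3  {2,3,6,7,8}:5  {3,4,5,7,8}:3  {3,5,6,7,8}:10  {4,5,6,7,8}:5
  |U|=6: {1,3,4,5,7,8}:4  {1,4,5,6,7,8}:6  {2,3,4,5,7,8}:6  {2,3,5,6,7,8}:18  {3,4,5,6,7,8}:18
  |U|=7: {1,2,3,4,5,7,8}:10  {1,3,4,5,6,7,8}:28  {2,3,4,5,6,7,8}:42
  start at 0(b): 80
  start at 6(f): 10
sum over floor = 90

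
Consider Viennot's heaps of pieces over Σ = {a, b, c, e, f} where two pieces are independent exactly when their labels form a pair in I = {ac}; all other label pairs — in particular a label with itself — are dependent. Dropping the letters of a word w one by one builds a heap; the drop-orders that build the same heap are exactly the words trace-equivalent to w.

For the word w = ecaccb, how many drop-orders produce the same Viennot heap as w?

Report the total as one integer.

4

0(e) covers ∅
1(c) covers 0:e
2(a) covers 0:e
3(c) covers 1:c
4(c) covers 3:c
5(b) covers 2:a, 4:c
floor of heap: 0:e
completions by unplaced set U, small U first (add the entries for U minus each lowest piece of U):
  |U|=1: {5}:1
  |U|=2: {2,5}:1  {4,5}:1
  |U|=3: {2,4,5}:2  {3,4,5}:1
  |U|=4: {1,3,4,5}:1  {2,3,4,5}:3
  start at 0(e): 4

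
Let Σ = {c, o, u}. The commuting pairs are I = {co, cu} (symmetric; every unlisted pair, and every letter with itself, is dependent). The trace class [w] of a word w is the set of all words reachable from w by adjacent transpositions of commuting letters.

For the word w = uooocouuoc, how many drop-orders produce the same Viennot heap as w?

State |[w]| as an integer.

45

#0=u has no predecessor
#1=o depends on [0:u]
#2=o depends on [1:o]
#3=o depends on [2:o]
#4=c has no predecessor
#5=o depends on [3:o]
#6=u depends on [5:o]
#7=u depends on [6:u]
#8=o depends on [7:u]
#9=c depends on [4:c]
sources: [0:u, 4:c]
N(rest) = Σ N(rest − s) over sources s of rest; N(one piece) = 1:
  size 1 → [8]=1  [9]=1
  size 2 → [4,9]=1  [7,8]=1  [8,9]=2
  size 3 → [4,8,9]=3  [6,7,8]=1  [7,8,9]=3
  size 4 → [4,7,8,9]=6  [5,6,7,8]=1  [6,7,8,9]=4
  size 5 → [3,5,6,7,8]=1  [4,6,7,8,9]=10  [5,6,7,8,9]=5
  size 6 → [2,3,5,6,7,8]=1  [3,5,6,7,8,9]=6  [4,5,6,7,8,9]=15
  size 7 → [1,2,3,5,6,7,8]=1  [2,3,5,6,7,8,9]=7  [3,4,5,6,7,8,9]=21
  size 8 → [0,1,2,3,5,6,7,8]=1  [1,2,3,5,6,7,8,9]=8  [2,3,4,5,6,7,8,9]=28
  first=0(u) contributes 36
  first=4(c) contributes 9
|[w]| = 45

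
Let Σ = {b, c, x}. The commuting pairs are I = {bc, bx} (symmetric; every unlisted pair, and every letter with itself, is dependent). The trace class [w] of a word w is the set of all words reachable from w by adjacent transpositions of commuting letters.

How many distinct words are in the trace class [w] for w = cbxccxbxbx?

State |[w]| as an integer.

piece 0:c — minimal
piece 1:b — minimal
piece 2:x rests on {0:c}
piece 3:c rests on {2:x}
piece 4:c rests on {3:c}
piece 5:x rests on {4:c}
piece 6:b rests on {1:b}
piece 7:x rests on {5:x}
piece 8:b rests on {6:b}
piece 9:x rests on {7:x}
minimal pieces: {0:c, 1:b}
ways to finish when only these pieces remain (= sum over removing one remaining piece with nothing left below it):
  1 left: {8}→1  {9}→1
  2 left: {6,8}→1  {7,9}→1  {8,9}→2
  3 left: {1,6,8}→1  {5,7,9}→1  {6,8,9}→3  {7,8,9}→3
  4 left: {1,6,8,9}→4  {4,5,7,9}→1  {5,7,8,9}→4  {6,7,8,9}→6
  5 left: {1,6,7,8,9}→10  {3,4,5,7,9}→1  {4,5,7,8,9}→5  {5,6,7,8,9}→10
  6 left: {1,5,6,7,8,9}→20  {2,3,4,5,7,9}→1  {3,4,5,7,8,9}→6  {4,5,6,7,8,9}→15
  7 left: {0,2,3,4,5,7,9}→1  {1,4,5,6,7,8,9}→35  {2,3,4,5,7,8,9}→7  {3,4,5,6,7,8,9}→21
  8 left: {0,2,3,4,5,7,8,9}→8  {1,3,4,5,6,7,8,9}→56  {2,3,4,5,6,7,8,9}→28
  placing 0:c first → 84 extensions
  placing 1:b first → 36 extensions
total linear extensions = 120

120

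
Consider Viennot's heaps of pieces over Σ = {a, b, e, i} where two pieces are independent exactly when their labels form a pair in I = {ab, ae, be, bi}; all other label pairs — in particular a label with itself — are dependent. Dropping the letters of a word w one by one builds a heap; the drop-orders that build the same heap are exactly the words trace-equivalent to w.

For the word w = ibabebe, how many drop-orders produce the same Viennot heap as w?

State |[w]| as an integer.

#0=i has no predecessor
#1=b has no predecessor
#2=a depends on [0:i]
#3=b depends on [1:b]
#4=e depends on [0:i]
#5=b depends on [3:b]
#6=e depends on [4:e]
sources: [0:i, 1:b]
N(rest) = Σ N(rest − s) over sources s of rest; N(one piece) = 1:
  size 1 → [2]=1  [5]=1  [6]=1
  size 2 → [2,5]=2  [2,6]=2  [3,5]=1  [4,6]=1  [5,6]=2
  size 3 → [1,3,5]=1  [2,3,5]=3  [2,4,6]=3  [2,5,6]=6  [3,5,6]=3  [4,5,6]=3
  size 4 → [0,2,4,6]=3  [1,2,3,5]=4  [1,3,5,6]=4  [2,3,5,6]=12  [2,4,5,6]=12  [3,4,5,6]=6
  size 5 → [0,2,4,5,6]=15  [1,2,3,5,6]=20  [1,3,4,5,6]=10  [2,3,4,5,6]=30
  first=0(i) contributes 60
  first=1(b) contributes 45
|[w]| = 105

105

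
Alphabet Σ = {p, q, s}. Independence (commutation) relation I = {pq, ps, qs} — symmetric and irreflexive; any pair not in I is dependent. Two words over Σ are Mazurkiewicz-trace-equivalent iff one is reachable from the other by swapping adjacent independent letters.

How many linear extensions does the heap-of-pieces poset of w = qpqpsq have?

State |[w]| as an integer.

0(q) covers ∅
1(p) covers ∅
2(q) covers 0:q
3(p) covers 1:p
4(s) covers ∅
5(q) covers 2:q
floor of heap: 0:q, 1:p, 4:s
completions by unplaced set U, small U first (add the entries for U minus each lowest piece of U):
  |U|=1: {3}:1  {4}:1  {5}:1
  |U|=2: {1,3}:1  {2,5}:1  {3,4}:2  {3,5}:2  {4,5}:2
  |U|=3: {0,2,5}:1  {1,3,4}:3  {1,3,5}:3  {2,3,5}:3  {2,4,5}:3  {3,4,5}:6
  |U|=4: {0,2,3,5}:4  {0,2,4,5}:4  {1,2,3,5}:6  {1,3,4,5}:12  {2,3,4,5}:12
  start at 0(q): 30
  start at 1(p): 20
  start at 4(s): 10
sum over floor = 60

60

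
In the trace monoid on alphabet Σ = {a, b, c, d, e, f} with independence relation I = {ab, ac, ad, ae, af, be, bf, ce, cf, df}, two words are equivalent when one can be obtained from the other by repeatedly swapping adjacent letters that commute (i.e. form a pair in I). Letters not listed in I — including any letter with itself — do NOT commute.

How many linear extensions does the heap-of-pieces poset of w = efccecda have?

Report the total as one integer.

piece 0:e — minimal
piece 1:f rests on {0:e}
piece 2:c — minimal
piece 3:c rests on {2:c}
piece 4:e rests on {1:f}
piece 5:c rests on {3:c}
piece 6:d rests on {4:e, 5:c}
piece 7:a — minimal
minimal pieces: {0:e, 2:c, 7:a}
ways to finish when only these pieces remain (= sum over removing one remaining piece with nothing left below it):
  1 left: {6}→1  {7}→1
  2 left: {4,6}→1  {5,6}→1  {6,7}→2
  3 left: {1,4,6}→1  {3,5,6}→1  {4,5,6}→2  {4,6,7}→3  {5,6,7}→3
  4 left: {0,1,4,6}→1  {1,4,5,6}→3  {1,4,6,7}→4  {2,3,5,6}→1  {3,4,5,6}→3  {3,5,6,7}→4  {4,5,6,7}→8
  5 left: {0,1,4,5,6}→4  {0,1,4,6,7}→5  {1,3,4,5,6}→6  {1,4,5,6,7}→15  {2,3,4,5,6}→4  {2,3,5,6,7}→5  {3,4,5,6,7}→15
  6 left: {0,1,3,4,5,6}→10  {0,1,4,5,6,7}→24  {1,2,3,4,5,6}→10  {1,3,4,5,6,7}→36  {2,3,4,5,6,7}→24
  placing 0:e first → 70 extensions
  placing 2:c first → 70 extensions
  placing 7:a first → 20 extensions
total linear extensions = 160

160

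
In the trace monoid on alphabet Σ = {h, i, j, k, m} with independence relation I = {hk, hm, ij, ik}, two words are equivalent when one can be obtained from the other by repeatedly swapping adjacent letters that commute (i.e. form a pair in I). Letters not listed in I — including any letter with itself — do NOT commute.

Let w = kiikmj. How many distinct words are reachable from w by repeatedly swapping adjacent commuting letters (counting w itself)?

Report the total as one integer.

0(k) covers ∅
1(i) covers ∅
2(i) covers 1:i
3(k) covers 0:k
4(m) covers 2:i, 3:k
5(j) covers 4:m
floor of heap: 0:k, 1:i
completions by unplaced set U, small U first (add the entries for U minus each lowest piece of U):
  |U|=1: {5}:1
  |U|=2: {4,5}:1
  |U|=3: {2,4,5}:1  {3,4,5}:1
  |U|=4: {0,3,4,5}:1  {1,2,4,5}:1  {2,3,4,5}:2
  start at 0(k): 3
  start at 1(i): 3
sum over floor = 6

6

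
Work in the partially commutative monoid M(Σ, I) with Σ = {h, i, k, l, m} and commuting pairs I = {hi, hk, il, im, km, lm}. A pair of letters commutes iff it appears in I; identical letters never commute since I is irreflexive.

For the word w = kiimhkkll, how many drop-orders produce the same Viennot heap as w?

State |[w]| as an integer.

21

#0=k has no predecessor
#1=i depends on [0:k]
#2=i depends on [1:i]
#3=m has no predecessor
#4=h depends on [3:m]
#5=k depends on [2:i]
#6=k depends on [5:k]
#7=l depends on [4:h, 6:k]
#8=l depends on [7:l]
sources: [0:k, 3:m]
N(rest) = Σ N(rest − s) over sources s of rest; N(one piece) = 1:
  size 1 → [8]=1
  size 2 → [7,8]=1
  size 3 → [4,7,8]=1  [6,7,8]=1
  size 4 → [3,4,7,8]=1  [4,6,7,8]=2  [5,6,7,8]=1
  size 5 → [2,5,6,7,8]=1  [3,4,6,7,8]=3  [4,5,6,7,8]=3
  size 6 → [1,2,5,6,7,8]=1  [2,4,5,6,7,8]=4  [3,4,5,6,7,8]=6
  size 7 → [0,1,2,5,6,7,8]=1  [1,2,4,5,6,7,8]=5  [2,3,4,5,6,7,8]=10
  first=0(k) contributes 15
  first=3(m) contributes 6
|[w]| = 21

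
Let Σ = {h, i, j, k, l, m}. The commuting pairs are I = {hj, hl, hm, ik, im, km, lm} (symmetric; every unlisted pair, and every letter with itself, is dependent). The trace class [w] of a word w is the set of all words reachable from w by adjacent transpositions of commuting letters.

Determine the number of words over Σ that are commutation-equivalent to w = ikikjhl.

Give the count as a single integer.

18

piece 0:i — minimal
piece 1:k — minimal
piece 2:i rests on {0:i}
piece 3:k rests on {1:k}
piece 4:j rests on {2:i, 3:k}
piece 5:h rests on {2:i, 3:k}
piece 6:l rests on {4:j}
minimal pieces: {0:i, 1:k}
ways to finish when only these pieces remain (= sum over removing one remaining piece with nothing left below it):
  1 left: {5}→1  {6}→1
  2 left: {4,6}→1  {5,6}→2
  3 left: {4,5,6}→3
  4 left: {2,4,5,6}→3  {3,4,5,6}→3
  5 left: {0,2,4,5,6}→3  {1,3,4,5,6}→3  {2,3,4,5,6}→6
  placing 0:i first → 9 extensions
  placing 1:k first → 9 extensions
total linear extensions = 18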